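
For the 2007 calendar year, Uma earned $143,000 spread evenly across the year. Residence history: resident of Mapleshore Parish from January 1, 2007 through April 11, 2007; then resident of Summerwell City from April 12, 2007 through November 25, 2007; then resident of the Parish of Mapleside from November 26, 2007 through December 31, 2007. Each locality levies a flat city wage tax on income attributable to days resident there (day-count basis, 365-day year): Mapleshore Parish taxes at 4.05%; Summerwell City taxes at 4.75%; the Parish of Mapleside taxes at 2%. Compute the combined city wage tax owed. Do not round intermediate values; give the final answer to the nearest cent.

$6,127.65

Mapleshore Parish, January 1 – April 11, 2007: 101 days → $143,000 × 4.05% × 101/365 = $1,602.5795
Summerwell City, April 12 – November 25, 2007: 228 days → $143,000 × 4.75% × 228/365 = $4,242.9863
The Parish of Mapleside, November 26 – December 31, 2007: 36 days → $143,000 × 2% × 36/365 = $282.0822
Total = $6,127.6479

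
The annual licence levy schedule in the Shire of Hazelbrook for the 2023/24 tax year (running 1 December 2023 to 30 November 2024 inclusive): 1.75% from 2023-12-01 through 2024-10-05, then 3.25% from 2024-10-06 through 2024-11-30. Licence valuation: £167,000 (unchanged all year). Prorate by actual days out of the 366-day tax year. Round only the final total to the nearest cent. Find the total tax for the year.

£3,305.78

2023-12-01 to 2024-10-05: 310 days at 1.75% → £167,000 × 1.75% × 310/366 = £2,475.3415
2024-10-06 to 2024-11-30: 56 days at 3.25% → £167,000 × 3.25% × 56/366 = £830.4372
Total = £3,305.7787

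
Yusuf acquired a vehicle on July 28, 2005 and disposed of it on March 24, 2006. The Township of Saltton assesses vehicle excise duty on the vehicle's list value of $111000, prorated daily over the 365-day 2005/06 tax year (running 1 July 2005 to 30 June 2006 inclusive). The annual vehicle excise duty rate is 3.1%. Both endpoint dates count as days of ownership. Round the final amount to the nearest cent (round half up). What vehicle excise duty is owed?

$2262.58

Days held (July 28, 2005 – March 24, 2006): 240 out of 365
Tax = $111000 × 3.1% × 240/365 = $2262.5753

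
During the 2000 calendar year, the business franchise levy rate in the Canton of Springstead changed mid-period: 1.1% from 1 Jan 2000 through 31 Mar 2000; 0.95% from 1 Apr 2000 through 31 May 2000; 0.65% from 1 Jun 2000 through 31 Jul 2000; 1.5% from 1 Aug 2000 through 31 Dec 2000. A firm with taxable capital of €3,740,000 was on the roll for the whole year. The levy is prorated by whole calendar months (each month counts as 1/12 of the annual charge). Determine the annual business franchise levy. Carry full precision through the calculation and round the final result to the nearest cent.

€43,633.33

1 Jan – 31 Mar 2000: 3 months at 1.1% → €3,740,000 × 1.1% × 3/12 = €10,285.0000
1 Apr – 31 May 2000: 2 months at 0.95% → €3,740,000 × 0.95% × 2/12 = €5,921.6667
1 Jun – 31 Jul 2000: 2 months at 0.65% → €3,740,000 × 0.65% × 2/12 = €4,051.6667
1 Aug – 31 Dec 2000: 5 months at 1.5% → €3,740,000 × 1.5% × 5/12 = €23,375.0000
Total = €43,633.3333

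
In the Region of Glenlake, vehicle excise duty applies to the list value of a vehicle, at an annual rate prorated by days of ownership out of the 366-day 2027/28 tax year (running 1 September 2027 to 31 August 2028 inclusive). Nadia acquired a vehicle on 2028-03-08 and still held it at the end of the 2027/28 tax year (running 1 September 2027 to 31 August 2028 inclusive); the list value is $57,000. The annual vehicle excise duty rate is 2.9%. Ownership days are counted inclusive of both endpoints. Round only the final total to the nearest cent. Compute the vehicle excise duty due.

Days held (2028-03-08 to 2028-08-31): 177 out of 366
Tax = $57,000 × 2.9% × 177/366 = $799.4016

$799.40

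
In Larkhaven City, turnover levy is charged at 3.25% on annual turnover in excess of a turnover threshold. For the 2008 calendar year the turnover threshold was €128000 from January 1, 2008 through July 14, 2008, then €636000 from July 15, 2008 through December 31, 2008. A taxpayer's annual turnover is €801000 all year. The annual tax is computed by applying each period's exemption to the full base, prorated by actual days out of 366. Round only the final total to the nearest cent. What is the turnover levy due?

€14203.92

January 1 – July 14, 2008: 196 days, exemption €128000 → (€801000 − €128000) × 3.25% × 196/366 = €11713.1421
July 15 – December 31, 2008: 170 days, exemption €636000 → (€801000 − €636000) × 3.25% × 170/366 = €2490.7787
Total = €14203.9208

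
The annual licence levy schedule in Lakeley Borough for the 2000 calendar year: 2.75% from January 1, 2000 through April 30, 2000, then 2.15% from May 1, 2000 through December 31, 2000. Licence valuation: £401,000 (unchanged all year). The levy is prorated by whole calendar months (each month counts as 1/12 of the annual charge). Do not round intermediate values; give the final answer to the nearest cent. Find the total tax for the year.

January 1 – April 30, 2000: 4 months at 2.75% → £401,000 × 2.75% × 4/12 = £3,675.8333
May 1 – December 31, 2000: 8 months at 2.15% → £401,000 × 2.15% × 8/12 = £5,747.6667
Total = £9,423.5000

£9,423.50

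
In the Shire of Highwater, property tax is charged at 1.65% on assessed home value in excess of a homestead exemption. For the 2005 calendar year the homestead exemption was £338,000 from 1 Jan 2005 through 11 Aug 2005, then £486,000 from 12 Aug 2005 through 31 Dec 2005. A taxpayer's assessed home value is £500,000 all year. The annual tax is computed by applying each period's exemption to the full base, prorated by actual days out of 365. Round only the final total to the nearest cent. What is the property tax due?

£1,722.96

1 Jan – 11 Aug 2005: 223 days, exemption £338,000 → (£500,000 − £338,000) × 1.65% × 223/365 = £1,633.0932
12 Aug – 31 Dec 2005: 142 days, exemption £486,000 → (£500,000 − £486,000) × 1.65% × 142/365 = £89.8685
Total = £1,722.9616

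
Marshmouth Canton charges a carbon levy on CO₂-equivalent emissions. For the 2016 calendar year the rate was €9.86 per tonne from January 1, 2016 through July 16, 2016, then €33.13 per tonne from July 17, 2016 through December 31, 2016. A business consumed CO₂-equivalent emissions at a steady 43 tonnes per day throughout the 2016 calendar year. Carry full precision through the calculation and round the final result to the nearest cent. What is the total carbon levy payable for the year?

€323,279.16

January 1 – July 16, 2016: 198 days × 43 tonnes/day = 8,514 tonnes at €9.86/tonne → €83,948.04
July 17 – December 31, 2016: 168 days × 43 tonnes/day = 7,224 tonnes at €33.13/tonne → €239,331.12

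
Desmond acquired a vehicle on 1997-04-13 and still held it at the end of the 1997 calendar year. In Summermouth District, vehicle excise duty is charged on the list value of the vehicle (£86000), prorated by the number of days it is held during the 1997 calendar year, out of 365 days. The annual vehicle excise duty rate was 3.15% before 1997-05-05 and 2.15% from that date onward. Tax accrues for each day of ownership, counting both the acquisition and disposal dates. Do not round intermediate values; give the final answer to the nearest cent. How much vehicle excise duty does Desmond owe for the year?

£1384.13

1997-04-13 to 1997-05-04: 22 days at 3.15% → £86000 × 3.15% × 22/365 = £163.2822
1997-05-05 to 1997-12-31: 241 days at 2.15% → £86000 × 2.15% × 241/365 = £1220.8466
Total = £1384.1288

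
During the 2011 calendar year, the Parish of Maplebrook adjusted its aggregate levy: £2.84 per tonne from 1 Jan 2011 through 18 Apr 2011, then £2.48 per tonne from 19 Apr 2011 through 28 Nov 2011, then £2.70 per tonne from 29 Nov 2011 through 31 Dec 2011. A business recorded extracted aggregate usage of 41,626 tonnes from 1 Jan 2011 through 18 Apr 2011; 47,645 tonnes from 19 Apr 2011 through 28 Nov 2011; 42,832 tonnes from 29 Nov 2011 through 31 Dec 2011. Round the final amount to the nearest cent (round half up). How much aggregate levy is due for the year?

1 Jan – 18 Apr 2011: 41,626 tonnes at £2.84/tonne → £118,217.84
19 Apr – 28 Nov 2011: 47,645 tonnes at £2.48/tonne → £118,159.60
29 Nov – 31 Dec 2011: 42,832 tonnes at £2.70/tonne → £115,646.40

£352,023.84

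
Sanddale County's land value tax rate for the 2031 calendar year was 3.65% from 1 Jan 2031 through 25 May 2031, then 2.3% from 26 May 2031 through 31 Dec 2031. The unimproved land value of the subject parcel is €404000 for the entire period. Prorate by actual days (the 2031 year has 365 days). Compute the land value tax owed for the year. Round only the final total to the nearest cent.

€11458.66

1 Jan – 25 May 2031: 145 days at 3.65% → €404000 × 3.65% × 145/365 = €5858.0000
26 May – 31 Dec 2031: 220 days at 2.3% → €404000 × 2.3% × 220/365 = €5600.6575
Total = €11458.6575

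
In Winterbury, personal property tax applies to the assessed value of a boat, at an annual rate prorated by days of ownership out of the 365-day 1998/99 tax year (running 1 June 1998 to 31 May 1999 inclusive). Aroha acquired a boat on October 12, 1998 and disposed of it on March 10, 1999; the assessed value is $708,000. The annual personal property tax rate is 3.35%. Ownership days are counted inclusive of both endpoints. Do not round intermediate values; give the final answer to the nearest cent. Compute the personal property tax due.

$9,747.12

Days held (October 12, 1998 – March 10, 1999): 150 out of 365
Tax = $708,000 × 3.35% × 150/365 = $9,747.1233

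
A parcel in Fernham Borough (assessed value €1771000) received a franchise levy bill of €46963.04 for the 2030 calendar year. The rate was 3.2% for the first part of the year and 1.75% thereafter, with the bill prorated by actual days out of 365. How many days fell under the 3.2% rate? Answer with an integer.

227 days

Let d = days at the first rate; then 365 − d days at the second rate.
€1771000 × [3.2%·d + 1.75%·(365−d)] / 365 = €46963.04
Solving gives d = 227, so the new rate took effect on 16 Aug 2030.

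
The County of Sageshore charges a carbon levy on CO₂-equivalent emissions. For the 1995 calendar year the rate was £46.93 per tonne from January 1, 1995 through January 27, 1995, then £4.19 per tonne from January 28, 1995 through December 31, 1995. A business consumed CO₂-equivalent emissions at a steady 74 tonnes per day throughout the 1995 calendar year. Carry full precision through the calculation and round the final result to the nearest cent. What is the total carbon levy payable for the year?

January 1 – January 27, 1995: 27 days × 74 tonnes/day = 1,998 tonnes at £46.93/tonne → £93766.14
January 28 – December 31, 1995: 338 days × 74 tonnes/day = 25,012 tonnes at £4.19/tonne → £104800.28

£198566.42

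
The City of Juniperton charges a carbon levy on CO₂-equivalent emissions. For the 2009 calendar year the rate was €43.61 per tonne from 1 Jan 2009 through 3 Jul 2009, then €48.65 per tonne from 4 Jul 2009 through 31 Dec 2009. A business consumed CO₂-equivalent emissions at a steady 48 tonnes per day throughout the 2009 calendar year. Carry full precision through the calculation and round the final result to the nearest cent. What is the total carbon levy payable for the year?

€807,834.72

1 Jan – 3 Jul 2009: 184 days × 48 tonnes/day = 8,832 tonnes at €43.61/tonne → €385,163.52
4 Jul – 31 Dec 2009: 181 days × 48 tonnes/day = 8,688 tonnes at €48.65/tonne → €422,671.20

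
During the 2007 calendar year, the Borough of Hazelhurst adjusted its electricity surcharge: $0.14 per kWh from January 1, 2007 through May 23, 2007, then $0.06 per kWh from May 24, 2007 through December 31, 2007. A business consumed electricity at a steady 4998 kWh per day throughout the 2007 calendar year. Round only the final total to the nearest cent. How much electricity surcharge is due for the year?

January 1 – May 23, 2007: 143 days × 4998 kWh/day = 714,714 kWh at $0.14/kWh → $100059.96
May 24 – December 31, 2007: 222 days × 4998 kWh/day = 1,109,556 kWh at $0.06/kWh → $66573.36

$166633.32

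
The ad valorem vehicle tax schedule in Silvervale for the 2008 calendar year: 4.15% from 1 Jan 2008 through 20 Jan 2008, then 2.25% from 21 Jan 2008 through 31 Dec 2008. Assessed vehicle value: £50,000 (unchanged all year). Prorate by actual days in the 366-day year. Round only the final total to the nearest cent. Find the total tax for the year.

£1,176.91

1 Jan – 20 Jan 2008: 20 days at 4.15% → £50,000 × 4.15% × 20/366 = £113.3880
21 Jan – 31 Dec 2008: 346 days at 2.25% → £50,000 × 2.25% × 346/366 = £1,063.5246
Total = £1,176.9126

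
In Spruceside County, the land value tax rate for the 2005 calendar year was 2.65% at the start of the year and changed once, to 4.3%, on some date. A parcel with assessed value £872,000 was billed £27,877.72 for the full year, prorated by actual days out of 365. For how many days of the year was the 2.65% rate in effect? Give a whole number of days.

Let d = days at the first rate; then 365 − d days at the second rate.
£872,000 × [2.65%·d + 4.3%·(365−d)] / 365 = £27,877.72
Solving gives d = 244, so the new rate took effect on 2 September 2005.

244 days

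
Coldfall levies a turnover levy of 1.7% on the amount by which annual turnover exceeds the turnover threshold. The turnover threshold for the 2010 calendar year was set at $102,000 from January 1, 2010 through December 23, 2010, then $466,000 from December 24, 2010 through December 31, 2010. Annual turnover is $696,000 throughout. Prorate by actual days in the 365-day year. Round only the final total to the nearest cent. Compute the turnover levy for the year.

January 1 – December 23, 2010: 357 days, exemption $102,000 → ($696,000 − $102,000) × 1.7% × 357/365 = $9,876.6740
December 24 – December 31, 2010: 8 days, exemption $466,000 → ($696,000 − $466,000) × 1.7% × 8/365 = $85.6986
Total = $9,962.3726

$9,962.37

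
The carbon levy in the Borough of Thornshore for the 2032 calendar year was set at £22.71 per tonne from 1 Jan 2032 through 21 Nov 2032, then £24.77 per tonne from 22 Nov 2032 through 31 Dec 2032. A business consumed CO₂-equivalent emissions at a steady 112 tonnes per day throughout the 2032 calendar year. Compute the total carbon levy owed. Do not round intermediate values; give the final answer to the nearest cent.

1 Jan – 21 Nov 2032: 326 days × 112 tonnes/day = 36,512 tonnes at £22.71/tonne → £829,187.52
22 Nov – 31 Dec 2032: 40 days × 112 tonnes/day = 4,480 tonnes at £24.77/tonne → £110,969.60

£940,157.12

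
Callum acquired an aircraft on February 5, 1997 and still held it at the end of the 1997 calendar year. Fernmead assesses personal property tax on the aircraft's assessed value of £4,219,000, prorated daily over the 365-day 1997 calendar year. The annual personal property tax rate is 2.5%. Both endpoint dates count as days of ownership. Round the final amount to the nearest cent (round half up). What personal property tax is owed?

Days held (February 5 – December 31, 1997): 330 out of 365
Tax = £4,219,000 × 2.5% × 330/365 = £95,360.9589

£95,360.96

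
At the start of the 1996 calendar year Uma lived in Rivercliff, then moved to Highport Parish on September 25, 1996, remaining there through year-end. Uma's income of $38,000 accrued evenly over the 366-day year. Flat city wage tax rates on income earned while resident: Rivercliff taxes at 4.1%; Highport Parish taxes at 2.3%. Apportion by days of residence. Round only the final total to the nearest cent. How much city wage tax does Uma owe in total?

Rivercliff, January 1 – September 24, 1996: 268 days → $38,000 × 4.1% × 268/366 = $1,140.8306
Highport Parish, September 25 – December 31, 1996: 98 days → $38,000 × 2.3% × 98/366 = $234.0219
Total = $1,374.8525

$1,374.85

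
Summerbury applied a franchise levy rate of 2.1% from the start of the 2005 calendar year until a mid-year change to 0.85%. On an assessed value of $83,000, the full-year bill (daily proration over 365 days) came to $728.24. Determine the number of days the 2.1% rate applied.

Let d = days at the first rate; then 365 − d days at the second rate.
$83,000 × [2.1%·d + 0.85%·(365−d)] / 365 = $728.24
Solving gives d = 8, so the new rate took effect on January 9, 2005.

8 days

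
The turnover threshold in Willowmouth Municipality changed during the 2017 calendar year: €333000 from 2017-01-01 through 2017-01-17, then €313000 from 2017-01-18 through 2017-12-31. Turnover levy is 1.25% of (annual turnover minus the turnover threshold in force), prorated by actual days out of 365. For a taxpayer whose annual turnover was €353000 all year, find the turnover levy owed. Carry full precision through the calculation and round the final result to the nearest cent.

2017-01-01 to 2017-01-17: 17 days, exemption €333000 → (€353000 − €333000) × 1.25% × 17/365 = €11.6438
2017-01-18 to 2017-12-31: 348 days, exemption €313000 → (€353000 − €313000) × 1.25% × 348/365 = €476.7123
Total = €488.3562

€488.36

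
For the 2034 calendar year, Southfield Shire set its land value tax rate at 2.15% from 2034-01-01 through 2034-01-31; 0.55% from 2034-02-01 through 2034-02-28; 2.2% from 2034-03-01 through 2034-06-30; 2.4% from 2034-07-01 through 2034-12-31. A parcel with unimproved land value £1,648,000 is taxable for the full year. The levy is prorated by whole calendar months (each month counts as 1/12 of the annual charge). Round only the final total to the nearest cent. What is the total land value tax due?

2034-01-01 to 2034-01-31: 1 month at 2.15% → £1,648,000 × 2.15% × 1/12 = £2,952.6667
2034-02-01 to 2034-02-28: 1 month at 0.55% → £1,648,000 × 0.55% × 1/12 = £755.3333
2034-03-01 to 2034-06-30: 4 months at 2.2% → £1,648,000 × 2.2% × 4/12 = £12,085.3333
2034-07-01 to 2034-12-31: 6 months at 2.4% → £1,648,000 × 2.4% × 6/12 = £19,776.0000
Total = £35,569.3333

£35,569.33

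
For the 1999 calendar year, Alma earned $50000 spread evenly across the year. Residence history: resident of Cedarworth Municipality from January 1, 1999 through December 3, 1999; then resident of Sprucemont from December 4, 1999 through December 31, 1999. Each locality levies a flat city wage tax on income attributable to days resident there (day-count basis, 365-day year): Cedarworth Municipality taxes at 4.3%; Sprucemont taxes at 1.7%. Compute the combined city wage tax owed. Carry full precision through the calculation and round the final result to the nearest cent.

$2050.27

Cedarworth Municipality, January 1 – December 3, 1999: 337 days → $50000 × 4.3% × 337/365 = $1985.0685
Sprucemont, December 4 – December 31, 1999: 28 days → $50000 × 1.7% × 28/365 = $65.2055
Total = $2050.2740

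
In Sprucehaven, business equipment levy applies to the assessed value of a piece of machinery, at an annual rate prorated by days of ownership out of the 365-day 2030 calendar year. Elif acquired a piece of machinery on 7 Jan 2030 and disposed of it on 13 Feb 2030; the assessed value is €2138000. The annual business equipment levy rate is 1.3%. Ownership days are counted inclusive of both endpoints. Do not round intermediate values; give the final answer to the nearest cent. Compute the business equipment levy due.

Days held (7 Jan – 13 Feb 2030): 38 out of 365
Tax = €2138000 × 1.3% × 38/365 = €2893.6219

€2893.62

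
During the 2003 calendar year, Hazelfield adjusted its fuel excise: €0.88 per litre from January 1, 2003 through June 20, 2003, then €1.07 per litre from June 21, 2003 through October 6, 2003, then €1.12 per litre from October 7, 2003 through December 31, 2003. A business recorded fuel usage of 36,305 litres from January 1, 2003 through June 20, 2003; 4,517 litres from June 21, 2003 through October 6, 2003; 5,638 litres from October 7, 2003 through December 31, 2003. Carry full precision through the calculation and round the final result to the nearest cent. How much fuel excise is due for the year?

€43,096.15

January 1 – June 20, 2003: 36,305 litres at €0.88/litre → €31,948.40
June 21 – October 6, 2003: 4,517 litres at €1.07/litre → €4,833.19
October 7 – December 31, 2003: 5,638 litres at €1.12/litre → €6,314.56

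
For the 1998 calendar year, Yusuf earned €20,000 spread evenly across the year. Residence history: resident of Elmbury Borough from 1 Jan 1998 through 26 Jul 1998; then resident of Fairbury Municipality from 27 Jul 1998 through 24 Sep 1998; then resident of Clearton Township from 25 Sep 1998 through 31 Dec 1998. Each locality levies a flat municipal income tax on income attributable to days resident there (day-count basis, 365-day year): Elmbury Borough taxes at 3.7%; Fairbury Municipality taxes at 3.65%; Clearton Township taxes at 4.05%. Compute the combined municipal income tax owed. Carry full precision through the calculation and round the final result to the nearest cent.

Elmbury Borough, 1 Jan – 26 Jul 1998: 207 days → €20,000 × 3.7% × 207/365 = €419.6712
Fairbury Municipality, 27 Jul – 24 Sep 1998: 60 days → €20,000 × 3.65% × 60/365 = €120.0000
Clearton Township, 25 Sep – 31 Dec 1998: 98 days → €20,000 × 4.05% × 98/365 = €217.4795
Total = €757.1507

€757.15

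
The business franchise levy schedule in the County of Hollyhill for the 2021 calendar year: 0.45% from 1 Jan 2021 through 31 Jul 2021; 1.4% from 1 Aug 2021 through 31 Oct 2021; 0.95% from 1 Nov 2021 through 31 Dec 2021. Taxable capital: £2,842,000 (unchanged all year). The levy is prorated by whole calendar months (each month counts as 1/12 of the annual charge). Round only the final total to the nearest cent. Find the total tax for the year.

£21,907.08

1 Jan – 31 Jul 2021: 7 months at 0.45% → £2,842,000 × 0.45% × 7/12 = £7,460.2500
1 Aug – 31 Oct 2021: 3 months at 1.4% → £2,842,000 × 1.4% × 3/12 = £9,947.0000
1 Nov – 31 Dec 2021: 2 months at 0.95% → £2,842,000 × 0.95% × 2/12 = £4,499.8333
Total = £21,907.0833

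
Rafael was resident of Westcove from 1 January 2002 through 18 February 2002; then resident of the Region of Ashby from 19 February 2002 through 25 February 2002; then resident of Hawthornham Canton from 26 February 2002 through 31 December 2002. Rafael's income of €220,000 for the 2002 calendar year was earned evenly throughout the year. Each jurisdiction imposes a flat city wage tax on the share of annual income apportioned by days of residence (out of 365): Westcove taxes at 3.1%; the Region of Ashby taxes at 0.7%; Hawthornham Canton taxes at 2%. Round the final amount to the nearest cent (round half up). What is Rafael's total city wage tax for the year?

€4,670.03

Westcove, 1 January – 18 February 2002: 49 days → €220,000 × 3.1% × 49/365 = €915.5616
The Region of Ashby, 19 February – 25 February 2002: 7 days → €220,000 × 0.7% × 7/365 = €29.5342
Hawthornham Canton, 26 February – 31 December 2002: 309 days → €220,000 × 2% × 309/365 = €3,724.9315
Total = €4,670.0274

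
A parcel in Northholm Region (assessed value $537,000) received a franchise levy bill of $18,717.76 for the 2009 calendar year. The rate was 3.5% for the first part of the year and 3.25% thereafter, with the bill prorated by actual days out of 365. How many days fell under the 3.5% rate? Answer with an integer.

344 days

Let d = days at the first rate; then 365 − d days at the second rate.
$537,000 × [3.5%·d + 3.25%·(365−d)] / 365 = $18,717.76
Solving gives d = 344, so the new rate took effect on 11 December 2009.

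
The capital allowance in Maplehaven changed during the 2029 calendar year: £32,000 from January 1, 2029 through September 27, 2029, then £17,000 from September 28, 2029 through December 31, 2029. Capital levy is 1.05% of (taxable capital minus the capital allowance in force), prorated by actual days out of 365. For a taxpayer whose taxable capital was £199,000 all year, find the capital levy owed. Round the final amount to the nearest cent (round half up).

January 1 – September 27, 2029: 270 days, exemption £32,000 → (£199,000 − £32,000) × 1.05% × 270/365 = £1,297.1096
September 28 – December 31, 2029: 95 days, exemption £17,000 → (£199,000 − £17,000) × 1.05% × 95/365 = £497.3836
Total = £1,794.4932

£1,794.49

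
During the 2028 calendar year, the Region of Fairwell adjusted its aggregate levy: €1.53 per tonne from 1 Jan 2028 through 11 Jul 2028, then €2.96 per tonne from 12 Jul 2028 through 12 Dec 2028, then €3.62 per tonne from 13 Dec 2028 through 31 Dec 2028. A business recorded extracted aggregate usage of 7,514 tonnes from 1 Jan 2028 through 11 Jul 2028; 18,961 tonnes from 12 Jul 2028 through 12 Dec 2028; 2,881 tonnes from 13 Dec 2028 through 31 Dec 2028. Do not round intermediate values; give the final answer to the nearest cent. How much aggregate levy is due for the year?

€78,050.20

1 Jan – 11 Jul 2028: 7,514 tonnes at €1.53/tonne → €11,496.42
12 Jul – 12 Dec 2028: 18,961 tonnes at €2.96/tonne → €56,124.56
13 Dec – 31 Dec 2028: 2,881 tonnes at €3.62/tonne → €10,429.22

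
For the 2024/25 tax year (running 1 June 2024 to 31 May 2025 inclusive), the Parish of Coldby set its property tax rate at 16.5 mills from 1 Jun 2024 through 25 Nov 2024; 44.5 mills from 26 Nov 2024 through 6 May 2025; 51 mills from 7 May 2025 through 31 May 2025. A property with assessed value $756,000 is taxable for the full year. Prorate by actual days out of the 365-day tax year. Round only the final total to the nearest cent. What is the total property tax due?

1 Jun – 25 Nov 2024: 178 days at 16.5 mills → $756,000 × 1.65% × 178/365 = $6,083.2110
26 Nov 2024 – 6 May 2025: 162 days at 44.5 mills → $756,000 × 4.45% × 162/365 = $14,931.5178
7 May – 31 May 2025: 25 days at 51 mills → $756,000 × 5.1% × 25/365 = $2,640.8219
Total = $23,655.5507

$23,655.55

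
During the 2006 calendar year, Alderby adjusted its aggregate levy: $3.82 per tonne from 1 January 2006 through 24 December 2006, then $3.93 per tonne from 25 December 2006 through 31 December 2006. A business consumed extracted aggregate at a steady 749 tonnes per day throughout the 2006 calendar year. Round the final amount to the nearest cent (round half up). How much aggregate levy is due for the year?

1 January – 24 December 2006: 358 days × 749 tonnes/day = 268,142 tonnes at $3.82/tonne → $1,024,302.44
25 December – 31 December 2006: 7 days × 749 tonnes/day = 5,243 tonnes at $3.93/tonne → $20,604.99

$1,044,907.43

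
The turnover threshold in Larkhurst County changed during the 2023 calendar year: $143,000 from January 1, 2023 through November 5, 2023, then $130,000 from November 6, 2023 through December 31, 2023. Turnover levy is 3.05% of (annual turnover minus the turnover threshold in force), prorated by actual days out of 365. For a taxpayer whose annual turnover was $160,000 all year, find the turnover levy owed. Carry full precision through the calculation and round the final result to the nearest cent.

$579.33

January 1 – November 5, 2023: 309 days, exemption $143,000 → ($160,000 − $143,000) × 3.05% × 309/365 = $438.9493
November 6 – December 31, 2023: 56 days, exemption $130,000 → ($160,000 − $130,000) × 3.05% × 56/365 = $140.3836
Total = $579.3329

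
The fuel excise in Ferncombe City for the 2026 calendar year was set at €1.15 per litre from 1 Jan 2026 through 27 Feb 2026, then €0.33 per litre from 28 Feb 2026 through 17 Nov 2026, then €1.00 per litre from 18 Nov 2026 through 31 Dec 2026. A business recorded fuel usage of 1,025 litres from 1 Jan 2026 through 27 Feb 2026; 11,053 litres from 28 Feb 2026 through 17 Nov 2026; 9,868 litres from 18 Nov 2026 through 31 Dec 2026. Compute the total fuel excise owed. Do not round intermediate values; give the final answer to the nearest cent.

1 Jan – 27 Feb 2026: 1,025 litres at €1.15/litre → €1,178.75
28 Feb – 17 Nov 2026: 11,053 litres at €0.33/litre → €3,647.49
18 Nov – 31 Dec 2026: 9,868 litres at €1.00/litre → €9,868.00

€14,694.24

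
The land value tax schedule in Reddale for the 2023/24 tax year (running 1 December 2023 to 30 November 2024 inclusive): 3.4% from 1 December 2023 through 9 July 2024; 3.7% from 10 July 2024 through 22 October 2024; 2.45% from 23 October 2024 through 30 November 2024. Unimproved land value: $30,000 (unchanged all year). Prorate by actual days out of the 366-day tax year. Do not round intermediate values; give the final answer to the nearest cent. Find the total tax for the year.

1 December 2023 – 9 July 2024: 222 days at 3.4% → $30,000 × 3.4% × 222/366 = $618.6885
10 July – 22 October 2024: 105 days at 3.7% → $30,000 × 3.7% × 105/366 = $318.4426
23 October – 30 November 2024: 39 days at 2.45% → $30,000 × 2.45% × 39/366 = $78.3197
Total = $1,015.4508

$1,015.45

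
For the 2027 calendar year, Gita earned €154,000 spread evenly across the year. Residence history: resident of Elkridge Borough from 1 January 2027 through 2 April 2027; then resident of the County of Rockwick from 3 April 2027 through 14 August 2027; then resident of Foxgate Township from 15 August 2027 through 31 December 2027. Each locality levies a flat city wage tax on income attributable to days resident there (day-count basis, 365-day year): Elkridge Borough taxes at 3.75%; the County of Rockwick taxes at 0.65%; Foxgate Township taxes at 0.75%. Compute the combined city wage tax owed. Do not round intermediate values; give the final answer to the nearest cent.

Elkridge Borough, 1 January – 2 April 2027: 92 days → €154,000 × 3.75% × 92/365 = €1,455.6164
The County of Rockwick, 3 April – 14 August 2027: 134 days → €154,000 × 0.65% × 134/365 = €367.4904
Foxgate Township, 15 August – 31 December 2027: 139 days → €154,000 × 0.75% × 139/365 = €439.8493
Total = €2,262.9562

€2,262.96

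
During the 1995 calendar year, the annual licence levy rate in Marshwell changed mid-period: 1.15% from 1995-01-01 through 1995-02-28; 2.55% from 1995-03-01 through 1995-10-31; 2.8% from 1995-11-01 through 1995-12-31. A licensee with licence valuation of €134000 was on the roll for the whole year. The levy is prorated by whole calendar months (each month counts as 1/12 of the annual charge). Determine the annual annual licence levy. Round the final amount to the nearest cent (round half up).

1995-01-01 to 1995-02-28: 2 months at 1.15% → €134000 × 1.15% × 2/12 = €256.8333
1995-03-01 to 1995-10-31: 8 months at 2.55% → €134000 × 2.55% × 8/12 = €2278.0000
1995-11-01 to 1995-12-31: 2 months at 2.8% → €134000 × 2.8% × 2/12 = €625.3333
Total = €3160.1667

€3160.17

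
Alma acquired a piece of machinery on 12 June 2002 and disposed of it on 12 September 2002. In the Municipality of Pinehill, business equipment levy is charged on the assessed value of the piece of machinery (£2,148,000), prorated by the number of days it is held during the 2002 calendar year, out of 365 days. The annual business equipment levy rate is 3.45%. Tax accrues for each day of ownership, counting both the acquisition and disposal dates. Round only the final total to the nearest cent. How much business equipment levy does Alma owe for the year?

Days held (12 June – 12 September 2002): 93 out of 365
Tax = £2,148,000 × 3.45% × 93/365 = £18,881.8027

£18,881.80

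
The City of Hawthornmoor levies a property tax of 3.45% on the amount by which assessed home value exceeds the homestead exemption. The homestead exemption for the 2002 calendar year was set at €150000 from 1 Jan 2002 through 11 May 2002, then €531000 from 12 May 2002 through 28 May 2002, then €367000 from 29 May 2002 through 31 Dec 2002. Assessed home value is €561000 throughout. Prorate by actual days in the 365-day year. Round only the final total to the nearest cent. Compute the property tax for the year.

1 Jan – 11 May 2002: 131 days, exemption €150000 → (€561000 − €150000) × 3.45% × 131/365 = €5089.0808
12 May – 28 May 2002: 17 days, exemption €531000 → (€561000 − €531000) × 3.45% × 17/365 = €48.2055
29 May – 31 Dec 2002: 217 days, exemption €367000 → (€561000 − €367000) × 3.45% × 217/365 = €3979.1260
Total = €9116.4123

€9116.41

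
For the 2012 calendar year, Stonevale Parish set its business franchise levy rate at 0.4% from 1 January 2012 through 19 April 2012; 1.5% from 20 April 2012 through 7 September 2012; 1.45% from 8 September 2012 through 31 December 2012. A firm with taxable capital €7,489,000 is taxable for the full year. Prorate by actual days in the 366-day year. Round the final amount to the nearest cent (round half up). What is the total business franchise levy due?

1 January – 19 April 2012: 110 days at 0.4% → €7,489,000 × 0.4% × 110/366 = €9,003.1694
20 April – 7 September 2012: 141 days at 1.5% → €7,489,000 × 1.5% × 141/366 = €43,276.5984
8 September – 31 December 2012: 115 days at 1.45% → €7,489,000 × 1.45% × 115/366 = €34,119.9658
Total = €86,399.7336

€86,399.73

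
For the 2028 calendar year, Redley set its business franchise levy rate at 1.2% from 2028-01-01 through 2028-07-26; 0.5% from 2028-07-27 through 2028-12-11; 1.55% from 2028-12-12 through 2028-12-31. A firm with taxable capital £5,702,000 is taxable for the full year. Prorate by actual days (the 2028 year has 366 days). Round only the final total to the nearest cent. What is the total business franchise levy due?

£54,465.01

2028-01-01 to 2028-07-26: 208 days at 1.2% → £5,702,000 × 1.2% × 208/366 = £38,885.7705
2028-07-27 to 2028-12-11: 138 days at 0.5% → £5,702,000 × 0.5% × 138/366 = £10,749.6721
2028-12-12 to 2028-12-31: 20 days at 1.55% → £5,702,000 × 1.55% × 20/366 = £4,829.5628
Total = £54,465.0055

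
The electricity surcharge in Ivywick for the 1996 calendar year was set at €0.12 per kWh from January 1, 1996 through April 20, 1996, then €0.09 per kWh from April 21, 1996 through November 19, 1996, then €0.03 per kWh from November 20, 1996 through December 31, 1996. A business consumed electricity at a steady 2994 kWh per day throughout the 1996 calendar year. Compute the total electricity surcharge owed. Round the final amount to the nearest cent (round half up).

€101047.50

January 1 – April 20, 1996: 111 days × 2994 kWh/day = 332,334 kWh at €0.12/kWh → €39880.08
April 21 – November 19, 1996: 213 days × 2994 kWh/day = 637,722 kWh at €0.09/kWh → €57394.98
November 20 – December 31, 1996: 42 days × 2994 kWh/day = 125,748 kWh at €0.03/kWh → €3772.44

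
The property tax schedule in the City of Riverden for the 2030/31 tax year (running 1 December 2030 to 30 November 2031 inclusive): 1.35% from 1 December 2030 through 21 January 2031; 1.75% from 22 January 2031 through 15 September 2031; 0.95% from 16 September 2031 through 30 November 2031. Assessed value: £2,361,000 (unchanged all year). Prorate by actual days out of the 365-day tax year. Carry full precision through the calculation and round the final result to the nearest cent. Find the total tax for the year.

1 December 2030 – 21 January 2031: 52 days at 1.35% → £2,361,000 × 1.35% × 52/365 = £4,540.8822
22 January – 15 September 2031: 237 days at 1.75% → £2,361,000 × 1.75% × 237/365 = £26,828.0753
16 September – 30 November 2031: 76 days at 0.95% → £2,361,000 × 0.95% × 76/365 = £4,670.2521
Total = £36,039.2096

£36,039.21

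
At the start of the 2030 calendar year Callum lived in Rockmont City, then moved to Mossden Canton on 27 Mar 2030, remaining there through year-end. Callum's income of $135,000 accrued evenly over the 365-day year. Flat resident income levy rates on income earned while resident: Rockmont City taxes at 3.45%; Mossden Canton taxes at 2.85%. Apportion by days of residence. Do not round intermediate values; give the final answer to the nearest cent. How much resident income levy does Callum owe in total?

$4,036.13

Rockmont City, 1 Jan – 26 Mar 2030: 85 days → $135,000 × 3.45% × 85/365 = $1,084.6233
Mossden Canton, 27 Mar – 31 Dec 2030: 280 days → $135,000 × 2.85% × 280/365 = $2,951.5068
Total = $4,036.1301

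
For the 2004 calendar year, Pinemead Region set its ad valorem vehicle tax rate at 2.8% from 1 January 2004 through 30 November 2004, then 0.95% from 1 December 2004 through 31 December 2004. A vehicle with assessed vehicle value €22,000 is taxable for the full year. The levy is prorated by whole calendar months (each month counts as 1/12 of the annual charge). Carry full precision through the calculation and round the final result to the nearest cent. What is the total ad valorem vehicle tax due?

1 January – 30 November 2004: 11 months at 2.8% → €22,000 × 2.8% × 11/12 = €564.6667
1 December – 31 December 2004: 1 month at 0.95% → €22,000 × 0.95% × 1/12 = €17.4167
Total = €582.0833

€582.08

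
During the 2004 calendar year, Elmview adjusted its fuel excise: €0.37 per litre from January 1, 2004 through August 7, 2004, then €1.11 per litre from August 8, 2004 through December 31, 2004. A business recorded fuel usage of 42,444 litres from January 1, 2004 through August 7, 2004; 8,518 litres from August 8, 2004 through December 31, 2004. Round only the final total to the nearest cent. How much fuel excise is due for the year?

€25,159.26

January 1 – August 7, 2004: 42,444 litres at €0.37/litre → €15,704.28
August 8 – December 31, 2004: 8,518 litres at €1.11/litre → €9,454.98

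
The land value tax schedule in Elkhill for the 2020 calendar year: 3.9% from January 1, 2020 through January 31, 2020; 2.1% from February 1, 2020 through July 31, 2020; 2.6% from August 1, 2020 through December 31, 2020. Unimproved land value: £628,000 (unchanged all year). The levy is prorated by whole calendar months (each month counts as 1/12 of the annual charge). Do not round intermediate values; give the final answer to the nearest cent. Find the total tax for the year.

January 1 – January 31, 2020: 1 month at 3.9% → £628,000 × 3.9% × 1/12 = £2,041.0000
February 1 – July 31, 2020: 6 months at 2.1% → £628,000 × 2.1% × 6/12 = £6,594.0000
August 1 – December 31, 2020: 5 months at 2.6% → £628,000 × 2.6% × 5/12 = £6,803.3333
Total = £15,438.3333

£15,438.33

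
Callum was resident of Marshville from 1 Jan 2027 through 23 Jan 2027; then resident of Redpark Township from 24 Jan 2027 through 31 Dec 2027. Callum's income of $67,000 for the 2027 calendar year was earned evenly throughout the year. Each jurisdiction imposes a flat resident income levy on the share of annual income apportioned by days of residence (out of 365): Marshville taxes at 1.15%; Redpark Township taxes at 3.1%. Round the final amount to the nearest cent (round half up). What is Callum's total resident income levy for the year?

$1,994.67

Marshville, 1 Jan – 23 Jan 2027: 23 days → $67,000 × 1.15% × 23/365 = $48.5521
Redpark Township, 24 Jan – 31 Dec 2027: 342 days → $67,000 × 3.1% × 342/365 = $1,946.1205
Total = $1,994.6726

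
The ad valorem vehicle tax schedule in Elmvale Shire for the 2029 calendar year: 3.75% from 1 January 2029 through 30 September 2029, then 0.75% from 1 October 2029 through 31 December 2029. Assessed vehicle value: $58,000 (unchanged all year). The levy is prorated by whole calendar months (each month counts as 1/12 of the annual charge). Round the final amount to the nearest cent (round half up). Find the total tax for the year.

$1,740.00

1 January – 30 September 2029: 9 months at 3.75% → $58,000 × 3.75% × 9/12 = $1,631.2500
1 October – 31 December 2029: 3 months at 0.75% → $58,000 × 0.75% × 3/12 = $108.7500
Total = $1,740.0000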